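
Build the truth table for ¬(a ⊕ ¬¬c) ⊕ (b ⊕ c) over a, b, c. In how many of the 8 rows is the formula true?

4

a | b | c || ¬c | ¬¬c | (a ⊕ ¬¬c) | ¬(a ⊕ ¬¬c) | (b ⊕ c) | (¬(a ⊕ ¬¬c) ⊕ (b ⊕ c))
F | F | F || T  |  F  |     F     |     T      |    F    |           T           
F | F | T || F  |  T  |     T     |     F      |    T    |           T           
F | T | F || T  |  F  |     F     |     T      |    T    |           F           
F | T | T || F  |  T  |     T     |     F      |    F    |           F           
T | F | F || T  |  F  |     T     |     F      |    F    |           F           
T | F | T || F  |  T  |     F     |     T      |    T    |           F           
T | T | F || T  |  F  |     T     |     F      |    T    |           T           
T | T | T || F  |  T  |     F     |     T      |    F    |           T           
The formula is true on 4 of the 8 rows.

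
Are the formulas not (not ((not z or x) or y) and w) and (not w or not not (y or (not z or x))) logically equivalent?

equivalent

  x      y      z      w    |    φ      ψ  
 True   True   True   True  |   True   True
 True   True   True  False  |   True   True
 True   True  False   True  |   True   True
 True   True  False  False  |   True   True
 True  False   True   True  |   True   True
 True  False   True  False  |   True   True
 True  False  False   True  |   True   True
 True  False  False  False  |   True   True
False   True   True   True  |   True   True
False   True   True  False  |   True   True
False   True  False   True  |   True   True
False   True  False  False  |   True   True
False  False   True   True  |  False  False
False  False   True  False  |   True   True
False  False  False   True  |   True   True
False  False  False  False  |   True   True
The columns for φ and ψ agree on every row, so they are logically equivalent.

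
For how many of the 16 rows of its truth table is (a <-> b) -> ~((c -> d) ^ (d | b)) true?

a  b  c  d     (a <-> b)  (c -> d)  (d | b)  ((c -> d) ^ (d | b))  ~((c -> d) ^ (d | b))  φ
F  F  F  F         T         T         F              T                      F            F
F  F  F  T         T         T         T              F                      T            T
F  F  T  F         T         F         F              F                      T            T
F  F  T  T         T         T         T              F                      T            T
F  T  F  F         F         T         T              F                      T            T
F  T  F  T         F         T         T              F                      T            T
F  T  T  F         F         F         T              T                      F            T
F  T  T  T         F         T         T              F                      T            T
T  F  F  F         F         T         F              T                      F            T
T  F  F  T         F         T         T              F                      T            T
T  F  T  F         F         F         F              F                      T            T
T  F  T  T         F         T         T              F                      T            T
T  T  F  F         T         T         T              F                      T            T
T  T  F  T         T         T         T              F                      T            T
T  T  T  F         T         F         T              T                      F            F
T  T  T  T         T         T         T              F                      T            T
The formula is true on 14 of the 16 rows.

14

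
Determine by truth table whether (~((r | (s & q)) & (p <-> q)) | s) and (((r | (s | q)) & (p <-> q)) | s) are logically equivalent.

p | q | r | s | φ | ψ
- | - | - | - | - | -
T | T | T | T | T | T
T | T | T | F | F | T
T | T | F | T | T | T
T | T | F | F | T | T
T | F | T | T | T | T
T | F | T | F | T | F
T | F | F | T | T | T
T | F | F | F | T | F
F | T | T | T | T | T
F | T | T | F | T | F
F | T | F | T | T | T
F | T | F | F | T | F
F | F | T | T | T | T
F | F | T | F | F | T
F | F | F | T | T | T
F | F | F | F | T | F
The columns differ at p=T, q=T, r=T, s=F (φ=F, ψ=T), so they are not equivalent.

not equivalent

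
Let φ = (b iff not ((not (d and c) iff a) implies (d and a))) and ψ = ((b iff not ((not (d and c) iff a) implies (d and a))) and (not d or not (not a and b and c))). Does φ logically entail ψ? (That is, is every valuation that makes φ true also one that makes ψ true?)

a | b | c | d | φ | ψ
- | - | - | - | - | -
T | T | T | T | F | F
T | T | T | F | T | T
T | T | F | T | F | F
T | T | F | F | T | T
T | F | T | T | T | T
T | F | T | F | F | F
T | F | F | T | T | T
T | F | F | F | F | F
F | T | T | T | T | F
F | T | T | F | F | F
F | T | F | T | F | F
F | T | F | F | F | F
F | F | T | T | F | F
F | F | T | F | T | T
F | F | F | T | T | T
F | F | F | F | T | T
At a=F, b=T, c=T, d=T we have φ true but ψ false, so φ does not entail ψ.

no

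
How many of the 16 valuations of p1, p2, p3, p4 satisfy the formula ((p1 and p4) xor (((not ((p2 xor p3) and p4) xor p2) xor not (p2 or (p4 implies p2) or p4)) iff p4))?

p1 | p2 | p3 | p4 || φ
T  | T  | T  | T  || T
T  | T  | T  | F  || T
T  | T  | F  | T  || F
T  | T  | F  | F  || T
T  | F  | T  | T  || T
T  | F  | T  | F  || F
T  | F  | F  | T  || F
T  | F  | F  | F  || F
F  | T  | T  | T  || F
F  | T  | T  | F  || T
F  | T  | F  | T  || T
F  | T  | F  | F  || T
F  | F  | T  | T  || F
F  | F  | T  | F  || F
F  | F  | F  | T  || T
F  | F  | F  | F  || F
The formula is true on 8 of the 16 rows.

8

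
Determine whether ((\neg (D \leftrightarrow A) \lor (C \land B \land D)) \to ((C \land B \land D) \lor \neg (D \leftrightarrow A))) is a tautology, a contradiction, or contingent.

tautology

  A   |   B   |   C   |   D   |   φ  
----- | ----- | ----- | ----- | -----
 True |  True |  True |  True |  True
 True |  True |  True | False |  True
 True |  True | False |  True |  True
 True |  True | False | False |  True
 True | False |  True |  True |  True
 True | False |  True | False |  True
 True | False | False |  True |  True
 True | False | False | False |  True
False |  True |  True |  True |  True
False |  True |  True | False |  True
False |  True | False |  True |  True
False |  True | False | False |  True
False | False |  True |  True |  True
False | False |  True | False |  True
False | False | False |  True |  True
False | False | False | False |  True
Every row is True, so the formula is a tautology.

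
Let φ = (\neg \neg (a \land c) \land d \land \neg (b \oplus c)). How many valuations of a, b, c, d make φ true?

1

a | b | c | d | (a \land c) | \neg (a \land c) | \neg \neg (a \land c) | (b \oplus c) | \neg (b \oplus c) | φ
- | - | - | - | ----------- | ---------------- | --------------------- | ------------ | ----------------- | -
0 | 0 | 0 | 0 |      0      |        1         |           0           |      0       |         1         | 0
0 | 0 | 0 | 1 |      0      |        1         |           0           |      0       |         1         | 0
0 | 0 | 1 | 0 |      0      |        1         |           0           |      1       |         0         | 0
0 | 0 | 1 | 1 |      0      |        1         |           0           |      1       |         0         | 0
0 | 1 | 0 | 0 |      0      |        1         |           0           |      1       |         0         | 0
0 | 1 | 0 | 1 |      0      |        1         |           0           |      1       |         0         | 0
0 | 1 | 1 | 0 |      0      |        1         |           0           |      0       |         1         | 0
0 | 1 | 1 | 1 |      0      |        1         |           0           |      0       |         1         | 0
1 | 0 | 0 | 0 |      0      |        1         |           0           |      0       |         1         | 0
1 | 0 | 0 | 1 |      0      |        1         |           0           |      0       |         1         | 0
1 | 0 | 1 | 0 |      1      |        0         |           1           |      1       |         0         | 0
1 | 0 | 1 | 1 |      1      |        0         |           1           |      1       |         0         | 0
1 | 1 | 0 | 0 |      0      |        1         |           0           |      1       |         0         | 0
1 | 1 | 0 | 1 |      0      |        1         |           0           |      1       |         0         | 0
1 | 1 | 1 | 0 |      1      |        0         |           1           |      0       |         1         | 0
1 | 1 | 1 | 1 |      1      |        0         |           1           |      0       |         1         | 1
The formula is true on 1 of the 16 rows.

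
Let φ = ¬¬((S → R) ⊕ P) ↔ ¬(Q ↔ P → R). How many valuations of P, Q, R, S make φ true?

8

P  Q  R  S  |  (¬¬((S → R) ⊕ P) ↔ ¬(Q ↔ (P → R)))
0  0  0  0  |                  1                 
0  0  0  1  |                  0                 
0  0  1  0  |                  1                 
0  0  1  1  |                  1                 
0  1  0  0  |                  0                 
0  1  0  1  |                  1                 
0  1  1  0  |                  0                 
0  1  1  1  |                  0                 
1  0  0  0  |                  1                 
1  0  0  1  |                  0                 
1  0  1  0  |                  0                 
1  0  1  1  |                  0                 
1  1  0  0  |                  0                 
1  1  0  1  |                  1                 
1  1  1  0  |                  1                 
1  1  1  1  |                  1                 
The formula is true on 8 of the 16 rows.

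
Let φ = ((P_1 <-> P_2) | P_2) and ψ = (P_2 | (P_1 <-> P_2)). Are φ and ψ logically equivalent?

equivalent

P_1 | P_2 | φ | ψ
--- | --- | - | -
 F  |  F  | T | T
 F  |  T  | T | T
 T  |  F  | F | F
 T  |  T  | T | T
The columns for φ and ψ agree on every row, so they are logically equivalent.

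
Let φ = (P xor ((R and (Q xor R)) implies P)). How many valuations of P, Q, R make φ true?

3

P | Q | R | (Q xor R) | (R and (Q xor R)) | φ
- | - | - | --------- | ----------------- | -
T | T | T |     F     |         F         | F
T | T | F |     T     |         F         | F
T | F | T |     T     |         T         | F
T | F | F |     F     |         F         | F
F | T | T |     F     |         F         | T
F | T | F |     T     |         F         | T
F | F | T |     T     |         T         | F
F | F | F |     F     |         F         | T
The formula is true on 3 of the 8 rows.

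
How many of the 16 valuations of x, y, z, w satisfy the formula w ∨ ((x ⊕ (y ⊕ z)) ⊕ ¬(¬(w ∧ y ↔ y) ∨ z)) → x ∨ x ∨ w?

x | y | z | w || φ
T | T | T | T || T
T | T | T | F || T
T | T | F | T || T
T | T | F | F || T
T | F | T | T || T
T | F | T | F || T
T | F | F | T || T
T | F | F | F || T
F | T | T | T || T
F | T | T | F || T
F | T | F | T || T
F | T | F | F || F
F | F | T | T || T
F | F | T | F || F
F | F | F | T || T
F | F | F | F || F
The formula is true on 13 of the 16 rows.

13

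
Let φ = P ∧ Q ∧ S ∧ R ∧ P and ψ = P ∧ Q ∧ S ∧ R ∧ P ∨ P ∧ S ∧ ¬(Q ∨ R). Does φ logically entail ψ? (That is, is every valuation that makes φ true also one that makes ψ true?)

yes

P  Q  R  S  |  φ  ψ
T  T  T  T  |  T  T
T  T  T  F  |  F  F
T  T  F  T  |  F  F
T  T  F  F  |  F  F
T  F  T  T  |  F  F
T  F  T  F  |  F  F
T  F  F  T  |  F  T
T  F  F  F  |  F  F
F  T  T  T  |  F  F
F  T  T  F  |  F  F
F  T  F  T  |  F  F
F  T  F  F  |  F  F
F  F  T  T  |  F  F
F  F  T  F  |  F  F
F  F  F  T  |  F  F
F  F  F  F  |  F  F
In every row where φ is true, ψ is also true, so φ ⊨ ψ.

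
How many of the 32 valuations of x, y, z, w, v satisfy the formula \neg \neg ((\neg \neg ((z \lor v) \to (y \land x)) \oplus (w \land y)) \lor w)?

23

  x      y      z      w      v    |    φ  
 True   True   True   True   True  |   True
 True   True   True   True  False  |   True
 True   True   True  False   True  |   True
 True   True   True  False  False  |   True
 True   True  False   True   True  |   True
 True   True  False   True  False  |   True
 True   True  False  False   True  |   True
 True   True  False  False  False  |   True
 True  False   True   True   True  |   True
 True  False   True   True  False  |   True
 True  False   True  False   True  |  False
 True  False   True  False  False  |  False
 True  False  False   True   True  |   True
 True  False  False   True  False  |   True
 True  False  False  False   True  |  False
 True  False  False  False  False  |   True
False   True   True   True   True  |   True
False   True   True   True  False  |   True
False   True   True  False   True  |  False
False   True   True  False  False  |  False
False   True  False   True   True  |   True
False   True  False   True  False  |   True
False   True  False  False   True  |  False
False   True  False  False  False  |   True
False  False   True   True   True  |   True
False  False   True   True  False  |   True
False  False   True  False   True  |  False
False  False   True  False  False  |  False
False  False  False   True   True  |   True
False  False  False   True  False  |   True
False  False  False  False   True  |  False
False  False  False  False  False  |   True
The formula is true on 23 of the 32 rows.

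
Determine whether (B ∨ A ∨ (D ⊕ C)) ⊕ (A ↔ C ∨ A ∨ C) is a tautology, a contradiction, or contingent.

contingent

A | B | C | D | (D ⊕ C) | (B ∨ A ∨ (D ⊕ C)) | (A ∨ C) | (C ∨ (A ∨ C)) | (A ↔ (C ∨ (A ∨ C))) | φ
- | - | - | - | ------- | ----------------- | ------- | ------------- | ------------------- | -
0 | 0 | 0 | 0 |    0    |         0         |    0    |       0       |          1          | 1
0 | 0 | 0 | 1 |    1    |         1         |    0    |       0       |          1          | 0
0 | 0 | 1 | 0 |    1    |         1         |    1    |       1       |          0          | 1
0 | 0 | 1 | 1 |    0    |         0         |    1    |       1       |          0          | 0
0 | 1 | 0 | 0 |    0    |         1         |    0    |       0       |          1          | 0
0 | 1 | 0 | 1 |    1    |         1         |    0    |       0       |          1          | 0
0 | 1 | 1 | 0 |    1    |         1         |    1    |       1       |          0          | 1
0 | 1 | 1 | 1 |    0    |         1         |    1    |       1       |          0          | 1
1 | 0 | 0 | 0 |    0    |         1         |    1    |       1       |          1          | 0
1 | 0 | 0 | 1 |    1    |         1         |    1    |       1       |          1          | 0
1 | 0 | 1 | 0 |    1    |         1         |    1    |       1       |          1          | 0
1 | 0 | 1 | 1 |    0    |         1         |    1    |       1       |          1          | 0
1 | 1 | 0 | 0 |    0    |         1         |    1    |       1       |          1          | 0
1 | 1 | 0 | 1 |    1    |         1         |    1    |       1       |          1          | 0
1 | 1 | 1 | 0 |    1    |         1         |    1    |       1       |          1          | 0
1 | 1 | 1 | 1 |    0    |         1         |    1    |       1       |          1          | 0
4 of 16 rows are 1, so the formula is contingent.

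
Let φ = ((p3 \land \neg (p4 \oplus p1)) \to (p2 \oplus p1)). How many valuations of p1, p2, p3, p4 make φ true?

14

p1 | p2 | p3 | p4 | φ
-- | -- | -- | -- | -
T  | T  | T  | T  | F
T  | T  | T  | F  | T
T  | T  | F  | T  | T
T  | T  | F  | F  | T
T  | F  | T  | T  | T
T  | F  | T  | F  | T
T  | F  | F  | T  | T
T  | F  | F  | F  | T
F  | T  | T  | T  | T
F  | T  | T  | F  | T
F  | T  | F  | T  | T
F  | T  | F  | F  | T
F  | F  | T  | T  | T
F  | F  | T  | F  | F
F  | F  | F  | T  | T
F  | F  | F  | F  | T
The formula is true on 14 of the 16 rows.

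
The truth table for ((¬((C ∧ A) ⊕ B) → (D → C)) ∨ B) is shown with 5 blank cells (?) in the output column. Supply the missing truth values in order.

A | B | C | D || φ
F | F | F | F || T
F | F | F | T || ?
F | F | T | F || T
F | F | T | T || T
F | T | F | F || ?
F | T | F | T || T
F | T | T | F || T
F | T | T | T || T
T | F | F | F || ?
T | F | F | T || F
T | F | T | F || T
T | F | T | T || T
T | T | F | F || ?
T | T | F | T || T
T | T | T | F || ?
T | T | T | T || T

Row A=F, B=F, C=F, D=T: (¬((C ∧ A) ⊕ B) → (D → C)) = F, so the formula = F.
Row A=F, B=T, C=F, D=F: (¬((C ∧ A) ⊕ B) → (D → C)) = T, so the formula = T.
Row A=T, B=F, C=F, D=F: (¬((C ∧ A) ⊕ B) → (D → C)) = T, so the formula = T.
Row A=T, B=T, C=F, D=F: (¬((C ∧ A) ⊕ B) → (D → C)) = T, so the formula = T.
Row A=T, B=T, C=T, D=F: (¬((C ∧ A) ⊕ B) → (D → C)) = T, so the formula = T.

F, T, T, T, T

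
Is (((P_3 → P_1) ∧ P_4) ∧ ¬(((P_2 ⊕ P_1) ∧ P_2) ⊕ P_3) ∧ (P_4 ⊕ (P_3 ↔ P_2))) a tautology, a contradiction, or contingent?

 P_1    P_2    P_3    P_4   |  (P_3 → P_1)  ((P_3 → P_1) ∧ P_4)  (P_2 ⊕ P_1)  ((P_2 ⊕ P_1) ∧ P_2)  (((P_2 ⊕ P_1) ∧ P_2) ⊕ P_3)  ¬(((P_2 ⊕ P_1) ∧ P_2) ⊕ P_3)  (P_3 ↔ P_2)  (P_4 ⊕ (P_3 ↔ P_2))    φ  
False  False  False  False  |      True            False            False            False                    False                         True                  True             True         False
False  False  False   True  |      True             True            False            False                    False                         True                  True            False         False
False  False   True  False  |     False            False            False            False                     True                        False                 False            False         False
False  False   True   True  |     False            False            False            False                     True                        False                 False             True         False
False   True  False  False  |      True            False             True             True                     True                        False                 False            False         False
False   True  False   True  |      True             True             True             True                     True                        False                 False             True         False
False   True   True  False  |     False            False             True             True                    False                         True                  True             True         False
False   True   True   True  |     False            False             True             True                    False                         True                  True            False         False
 True  False  False  False  |      True            False             True            False                    False                         True                  True             True         False
 True  False  False   True  |      True             True             True            False                    False                         True                  True            False         False
 True  False   True  False  |      True            False             True            False                     True                        False                 False            False         False
 True  False   True   True  |      True             True             True            False                     True                        False                 False             True         False
 True   True  False  False  |      True            False            False            False                    False                         True                 False            False         False
 True   True  False   True  |      True             True            False            False                    False                         True                 False             True          True
 True   True   True  False  |      True            False            False            False                     True                        False                  True             True         False
 True   True   True   True  |      True             True            False            False                     True                        False                  True            False         False
1 of 16 rows are True, so the formula is contingent.

contingent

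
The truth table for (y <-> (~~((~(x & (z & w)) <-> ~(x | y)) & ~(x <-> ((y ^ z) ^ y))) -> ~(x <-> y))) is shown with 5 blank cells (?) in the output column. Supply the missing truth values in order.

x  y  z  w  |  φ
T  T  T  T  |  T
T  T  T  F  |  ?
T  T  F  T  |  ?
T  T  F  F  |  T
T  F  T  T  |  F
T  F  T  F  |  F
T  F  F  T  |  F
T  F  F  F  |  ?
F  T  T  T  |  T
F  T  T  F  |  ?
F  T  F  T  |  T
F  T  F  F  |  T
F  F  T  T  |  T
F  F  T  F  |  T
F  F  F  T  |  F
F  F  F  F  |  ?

T, T, F, T, F

Row x=T, y=T, z=T, w=F: (~~((~(x & (z & w)) <-> ~(x | y)) & ~(x <-> ((y ^ z) ^ y))) -> ~(x <-> y)) = T, so the formula = T.
Row x=T, y=T, z=F, w=T: (~~((~(x & (z & w)) <-> ~(x | y)) & ~(x <-> ((y ^ z) ^ y))) -> ~(x <-> y)) = T, so the formula = T.
Row x=T, y=F, z=F, w=F: (~~((~(x & (z & w)) <-> ~(x | y)) & ~(x <-> ((y ^ z) ^ y))) -> ~(x <-> y)) = T, so the formula = F.
Row x=F, y=T, z=T, w=F: (~~((~(x & (z & w)) <-> ~(x | y)) & ~(x <-> ((y ^ z) ^ y))) -> ~(x <-> y)) = T, so the formula = T.
Row x=F, y=F, z=F, w=F: (~~((~(x & (z & w)) <-> ~(x | y)) & ~(x <-> ((y ^ z) ^ y))) -> ~(x <-> y)) = T, so the formula = F.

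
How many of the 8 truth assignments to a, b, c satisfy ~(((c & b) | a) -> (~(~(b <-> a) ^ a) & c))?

a  b  c     (c & b)  ((c & b) | a)  (b <-> a)  ~(b <-> a)  (~(b <-> a) ^ a)  ~(~(b <-> a) ^ a)  (~(~(b <-> a) ^ a) & c)  φ
1  1  1        1           1            1          0              1                  0                     0             1
1  1  0        0           1            1          0              1                  0                     0             1
1  0  1        0           1            0          1              0                  1                     1             0
1  0  0        0           1            0          1              0                  1                     0             1
0  1  1        1           1            0          1              1                  0                     0             1
0  1  0        0           0            0          1              1                  0                     0             0
0  0  1        0           0            1          0              0                  1                     1             0
0  0  0        0           0            1          0              0                  1                     0             0
The formula is true on 4 of the 8 rows.

4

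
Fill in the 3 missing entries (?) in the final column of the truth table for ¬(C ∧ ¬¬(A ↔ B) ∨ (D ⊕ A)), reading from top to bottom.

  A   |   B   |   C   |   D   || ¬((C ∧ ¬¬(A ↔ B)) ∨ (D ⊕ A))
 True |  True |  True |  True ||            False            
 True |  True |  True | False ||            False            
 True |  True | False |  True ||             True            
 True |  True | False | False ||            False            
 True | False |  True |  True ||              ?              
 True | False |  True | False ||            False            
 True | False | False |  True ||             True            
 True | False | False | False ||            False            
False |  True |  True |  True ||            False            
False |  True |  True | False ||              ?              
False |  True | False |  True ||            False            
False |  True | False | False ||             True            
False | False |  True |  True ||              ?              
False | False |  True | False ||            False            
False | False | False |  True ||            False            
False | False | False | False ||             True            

True, True, False

Row A=True, B=False, C=True, D=True: (C ∧ ¬¬(A ↔ B)) = False, (D ⊕ A) = False, (C ∧ ¬¬(A ↔ B) ∨ (D ⊕ A)) = False, so ¬((C ∧ ¬¬(A ↔ B)) ∨ (D ⊕ A)) = True.
Row A=False, B=True, C=True, D=False: (C ∧ ¬¬(A ↔ B)) = False, (D ⊕ A) = False, (C ∧ ¬¬(A ↔ B) ∨ (D ⊕ A)) = False, so ¬((C ∧ ¬¬(A ↔ B)) ∨ (D ⊕ A)) = True.
Row A=False, B=False, C=True, D=True: (C ∧ ¬¬(A ↔ B)) = True, (D ⊕ A) = True, (C ∧ ¬¬(A ↔ B) ∨ (D ⊕ A)) = True, so ¬((C ∧ ¬¬(A ↔ B)) ∨ (D ⊕ A)) = False.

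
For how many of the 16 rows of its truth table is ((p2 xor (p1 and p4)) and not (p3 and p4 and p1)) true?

p1 | p2 | p3 | p4 | (p1 and p4) | (p2 xor (p1 and p4)) | (p3 and p4 and p1) | not (p3 and p4 and p1) | φ
-- | -- | -- | -- | ----------- | -------------------- | ------------------ | ---------------------- | -
T  | T  | T  | T  |      T      |          F           |         T          |           F            | F
T  | T  | T  | F  |      F      |          T           |         F          |           T            | T
T  | T  | F  | T  |      T      |          F           |         F          |           T            | F
T  | T  | F  | F  |      F      |          T           |         F          |           T            | T
T  | F  | T  | T  |      T      |          T           |         T          |           F            | F
T  | F  | T  | F  |      F      |          F           |         F          |           T            | F
T  | F  | F  | T  |      T      |          T           |         F          |           T            | T
T  | F  | F  | F  |      F      |          F           |         F          |           T            | F
F  | T  | T  | T  |      F      |          T           |         F          |           T            | T
F  | T  | T  | F  |      F      |          T           |         F          |           T            | T
F  | T  | F  | T  |      F      |          T           |         F          |           T            | T
F  | T  | F  | F  |      F      |          T           |         F          |           T            | T
F  | F  | T  | T  |      F      |          F           |         F          |           T            | F
F  | F  | T  | F  |      F      |          F           |         F          |           T            | F
F  | F  | F  | T  |      F      |          F           |         F          |           T            | F
F  | F  | F  | F  |      F      |          F           |         F          |           T            | F
The formula is true on 7 of the 16 rows.

7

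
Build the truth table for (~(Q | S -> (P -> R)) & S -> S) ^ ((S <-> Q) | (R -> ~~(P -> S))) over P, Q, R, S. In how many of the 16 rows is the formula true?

P  Q  R  S     (Q | S)  (P -> R)  ((Q | S) -> (P -> R))  ~((Q | S) -> (P -> R))  (~((Q | S) -> (P -> R)) & S)  (S <-> Q)  (P -> S)  ~(P -> S)  ~~(P -> S)  (R -> ~~(P -> S))  φ
0  0  0  0        0        1                1                      0                          0                    1         1          0          1               1          0
0  0  0  1        1        1                1                      0                          0                    0         1          0          1               1          0
0  0  1  0        0        1                1                      0                          0                    1         1          0          1               1          0
0  0  1  1        1        1                1                      0                          0                    0         1          0          1               1          0
0  1  0  0        1        1                1                      0                          0                    0         1          0          1               1          0
0  1  0  1        1        1                1                      0                          0                    1         1          0          1               1          0
0  1  1  0        1        1                1                      0                          0                    0         1          0          1               1          0
0  1  1  1        1        1                1                      0                          0                    1         1          0          1               1          0
1  0  0  0        0        0                1                      0                          0                    1         0          1          0               1          0
1  0  0  1        1        0                0                      1                          1                    0         1          0          1               1          0
1  0  1  0        0        1                1                      0                          0                    1         0          1          0               0          0
1  0  1  1        1        1                1                      0                          0                    0         1          0          1               1          0
1  1  0  0        1        0                0                      1                          0                    0         0          1          0               1          0
1  1  0  1        1        0                0                      1                          1                    1         1          0          1               1          0
1  1  1  0        1        1                1                      0                          0                    0         0          1          0               0          1
1  1  1  1        1        1                1                      0                          0                    1         1          0          1               1          0
The formula is true on 1 of the 16 rows.

1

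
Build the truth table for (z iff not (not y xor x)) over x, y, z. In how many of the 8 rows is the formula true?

4

  x   |   y   |   z   || not y | (not y xor x) | not (not y xor x) | (z iff not (not y xor x))
False | False | False ||  True |      True     |       False       |            True          
False | False |  True ||  True |      True     |       False       |           False          
False |  True | False || False |     False     |        True       |           False          
False |  True |  True || False |     False     |        True       |            True          
 True | False | False ||  True |     False     |        True       |           False          
 True | False |  True ||  True |     False     |        True       |            True          
 True |  True | False || False |      True     |       False       |            True          
 True |  True |  True || False |      True     |       False       |           False          
The formula is true on 4 of the 8 rows.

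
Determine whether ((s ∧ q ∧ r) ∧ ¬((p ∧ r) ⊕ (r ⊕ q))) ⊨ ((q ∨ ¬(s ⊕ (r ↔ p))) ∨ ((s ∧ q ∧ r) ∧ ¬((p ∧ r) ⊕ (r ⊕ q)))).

yes

p | q | r | s | φ | ψ
- | - | - | - | - | -
T | T | T | T | F | T
T | T | T | F | F | T
T | T | F | T | F | T
T | T | F | F | F | T
T | F | T | T | F | T
T | F | T | F | F | F
T | F | F | T | F | F
T | F | F | F | F | T
F | T | T | T | T | T
F | T | T | F | F | T
F | T | F | T | F | T
F | T | F | F | F | T
F | F | T | T | F | F
F | F | T | F | F | T
F | F | F | T | F | T
F | F | F | F | F | F
In every row where φ is true, ψ is also true, so φ ⊨ ψ.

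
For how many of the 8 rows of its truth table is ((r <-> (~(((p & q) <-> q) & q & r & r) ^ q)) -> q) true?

6

p | q | r || (p & q) | ((p & q) <-> q) | φ
F | F | F ||    F    |        T        | T
F | F | T ||    F    |        T        | F
F | T | F ||    F    |        F        | T
F | T | T ||    F    |        F        | T
T | F | F ||    F    |        T        | T
T | F | T ||    F    |        T        | F
T | T | F ||    T    |        T        | T
T | T | T ||    T    |        T        | T
The formula is true on 6 of the 8 rows.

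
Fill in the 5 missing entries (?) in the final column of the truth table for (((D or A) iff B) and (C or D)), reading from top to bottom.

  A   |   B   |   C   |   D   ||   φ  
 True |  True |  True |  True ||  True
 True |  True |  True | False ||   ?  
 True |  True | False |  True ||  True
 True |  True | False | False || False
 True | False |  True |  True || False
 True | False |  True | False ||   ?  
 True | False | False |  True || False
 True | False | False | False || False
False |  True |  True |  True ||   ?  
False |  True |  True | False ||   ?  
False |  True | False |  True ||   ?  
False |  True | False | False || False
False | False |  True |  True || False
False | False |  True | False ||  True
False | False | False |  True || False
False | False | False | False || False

True, False, True, False, True

Row A=True, B=True, C=True, D=False: ((D or A) iff B) = True, (C or D) = True, so the formula = True.
Row A=True, B=False, C=True, D=False: ((D or A) iff B) = False, (C or D) = True, so the formula = False.
Row A=False, B=True, C=True, D=True: ((D or A) iff B) = True, (C or D) = True, so the formula = True.
Row A=False, B=True, C=True, D=False: ((D or A) iff B) = False, (C or D) = True, so the formula = False.
Row A=False, B=True, C=False, D=True: ((D or A) iff B) = True, (C or D) = True, so the formula = True.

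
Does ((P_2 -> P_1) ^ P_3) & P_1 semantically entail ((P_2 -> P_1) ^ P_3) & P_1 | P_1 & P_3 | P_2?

P_1 | P_2 | P_3 | φ | ψ
--- | --- | --- | - | -
 T  |  T  |  T  | F | T
 T  |  T  |  F  | T | T
 T  |  F  |  T  | F | T
 T  |  F  |  F  | T | T
 F  |  T  |  T  | F | T
 F  |  T  |  F  | F | T
 F  |  F  |  T  | F | F
 F  |  F  |  F  | F | F
In every row where φ is true, ψ is also true, so φ ⊨ ψ.

yes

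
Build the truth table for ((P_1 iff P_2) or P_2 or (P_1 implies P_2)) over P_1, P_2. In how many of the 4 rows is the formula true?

3

P_1 | P_2 | (P_1 iff P_2) | (P_1 implies P_2) | φ
--- | --- | ------------- | ----------------- | -
 F  |  F  |       T       |         T         | T
 F  |  T  |       F       |         T         | T
 T  |  F  |       F       |         F         | F
 T  |  T  |       T       |         T         | T
The formula is true on 3 of the 4 rows.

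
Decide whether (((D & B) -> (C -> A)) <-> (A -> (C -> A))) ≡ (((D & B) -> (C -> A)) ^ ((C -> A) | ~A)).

not equivalent

A | B | C | D | φ | ψ
- | - | - | - | - | -
T | T | T | T | T | F
T | T | T | F | T | F
T | T | F | T | T | F
T | T | F | F | T | F
T | F | T | T | T | F
T | F | T | F | T | F
T | F | F | T | T | F
T | F | F | F | T | F
F | T | T | T | F | T
F | T | T | F | T | F
F | T | F | T | T | F
F | T | F | F | T | F
F | F | T | T | T | F
F | F | T | F | T | F
F | F | F | T | T | F
F | F | F | F | T | F
The columns differ at A=T, B=T, C=T, D=T (φ=T, ψ=F), so they are not equivalent.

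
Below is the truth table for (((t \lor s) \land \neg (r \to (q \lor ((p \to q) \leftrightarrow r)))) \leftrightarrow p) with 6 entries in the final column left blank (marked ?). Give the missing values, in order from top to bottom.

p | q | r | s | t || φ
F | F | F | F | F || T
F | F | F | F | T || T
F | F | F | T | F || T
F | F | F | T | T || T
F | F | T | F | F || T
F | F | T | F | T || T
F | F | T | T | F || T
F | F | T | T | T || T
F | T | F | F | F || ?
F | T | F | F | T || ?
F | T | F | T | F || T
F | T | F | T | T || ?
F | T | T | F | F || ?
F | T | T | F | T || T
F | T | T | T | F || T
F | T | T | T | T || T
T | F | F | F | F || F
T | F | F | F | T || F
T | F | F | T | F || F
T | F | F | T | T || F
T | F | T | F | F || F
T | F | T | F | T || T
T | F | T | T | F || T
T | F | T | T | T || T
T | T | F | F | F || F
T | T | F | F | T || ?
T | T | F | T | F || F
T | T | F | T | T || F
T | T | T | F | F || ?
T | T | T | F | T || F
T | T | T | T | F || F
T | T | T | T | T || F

T, T, T, T, F, F

Row p=F, q=T, r=F, s=F, t=F: ((t \lor s) \land \neg (r \to (q \lor ((p \to q) \leftrightarrow r)))) = F, so the formula = T.
Row p=F, q=T, r=F, s=F, t=T: ((t \lor s) \land \neg (r \to (q \lor ((p \to q) \leftrightarrow r)))) = F, so the formula = T.
Row p=F, q=T, r=F, s=T, t=T: ((t \lor s) \land \neg (r \to (q \lor ((p \to q) \leftrightarrow r)))) = F, so the formula = T.
Row p=F, q=T, r=T, s=F, t=F: ((t \lor s) \land \neg (r \to (q \lor ((p \to q) \leftrightarrow r)))) = F, so the formula = T.
Row p=T, q=T, r=F, s=F, t=T: ((t \lor s) \land \neg (r \to (q \lor ((p \to q) \leftrightarrow r)))) = F, so the formula = F.
Row p=T, q=T, r=T, s=F, t=F: ((t \lor s) \land \neg (r \to (q \lor ((p \to q) \leftrightarrow r)))) = F, so the formula = F.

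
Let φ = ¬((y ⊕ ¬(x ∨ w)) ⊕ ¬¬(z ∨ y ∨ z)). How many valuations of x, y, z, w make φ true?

x  y  z  w  |  (x ∨ w)  ¬(x ∨ w)  (y ⊕ ¬(x ∨ w))  (z ∨ y ∨ z)  ¬(z ∨ y ∨ z)  ¬¬(z ∨ y ∨ z)  φ
T  T  T  T  |     T        F            T              T            F              T        T
T  T  T  F  |     T        F            T              T            F              T        T
T  T  F  T  |     T        F            T              T            F              T        T
T  T  F  F  |     T        F            T              T            F              T        T
T  F  T  T  |     T        F            F              T            F              T        F
T  F  T  F  |     T        F            F              T            F              T        F
T  F  F  T  |     T        F            F              F            T              F        T
T  F  F  F  |     T        F            F              F            T              F        T
F  T  T  T  |     T        F            T              T            F              T        T
F  T  T  F  |     F        T            F              T            F              T        F
F  T  F  T  |     T        F            T              T            F              T        T
F  T  F  F  |     F        T            F              T            F              T        F
F  F  T  T  |     T        F            F              T            F              T        F
F  F  T  F  |     F        T            T              T            F              T        T
F  F  F  T  |     T        F            F              F            T              F        T
F  F  F  F  |     F        T            T              F            T              F        F
The formula is true on 10 of the 16 rows.

10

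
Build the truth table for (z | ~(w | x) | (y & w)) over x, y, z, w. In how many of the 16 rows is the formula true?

12

x  y  z  w     (w | x)  ~(w | x)  (y & w)  (z | ~(w | x) | (y & w))
0  0  0  0        0        1         0                1            
0  0  0  1        1        0         0                0            
0  0  1  0        0        1         0                1            
0  0  1  1        1        0         0                1            
0  1  0  0        0        1         0                1            
0  1  0  1        1        0         1                1            
0  1  1  0        0        1         0                1            
0  1  1  1        1        0         1                1            
1  0  0  0        1        0         0                0            
1  0  0  1        1        0         0                0            
1  0  1  0        1        0         0                1            
1  0  1  1        1        0         0                1            
1  1  0  0        1        0         0                0            
1  1  0  1        1        0         1                1            
1  1  1  0        1        0         0                1            
1  1  1  1        1        0         1                1            
The formula is true on 12 of the 16 rows.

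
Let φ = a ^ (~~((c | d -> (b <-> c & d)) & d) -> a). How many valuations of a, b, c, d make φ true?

6

a  b  c  d     (c | d)  (c & d)  (b <-> (c & d))  ((c | d) -> (b <-> (c & d)))  φ
F  F  F  F        F        F            T                      T                T
F  F  F  T        T        F            T                      T                F
F  F  T  F        T        F            T                      T                T
F  F  T  T        T        T            F                      F                T
F  T  F  F        F        F            F                      T                T
F  T  F  T        T        F            F                      F                T
F  T  T  F        T        F            F                      F                T
F  T  T  T        T        T            T                      T                F
T  F  F  F        F        F            T                      T                F
T  F  F  T        T        F            T                      T                F
T  F  T  F        T        F            T                      T                F
T  F  T  T        T        T            F                      F                F
T  T  F  F        F        F            F                      T                F
T  T  F  T        T        F            F                      F                F
T  T  T  F        T        F            F                      F                F
T  T  T  T        T        T            T                      T                F
The formula is true on 6 of the 16 rows.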